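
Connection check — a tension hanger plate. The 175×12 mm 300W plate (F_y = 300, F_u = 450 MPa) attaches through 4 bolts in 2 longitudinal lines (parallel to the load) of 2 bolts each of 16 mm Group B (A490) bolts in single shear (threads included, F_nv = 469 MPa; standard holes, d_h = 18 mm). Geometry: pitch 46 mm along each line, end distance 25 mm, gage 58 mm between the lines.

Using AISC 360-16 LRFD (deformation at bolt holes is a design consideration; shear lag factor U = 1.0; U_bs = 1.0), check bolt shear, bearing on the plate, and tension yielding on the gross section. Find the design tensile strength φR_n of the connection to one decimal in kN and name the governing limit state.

282.9 kN (bolt shear governs)

Bolt shear: A_b = π(16)²/4 = 201.06 mm². φR_n = 0.75 × 469 × 201.06 × 4 × 1 = 282.9 kN.
Bearing (12 mm plate, F_u = 450 MPa): end bolts L_c = 25 − 18/2 = 16, R_n = min(1.2×16×12×450, 2.4×16×12×450) = 103.68 kN/bolt; interior L_c = 46 − 18 = 28, R_n = 181.44 kN/bolt. φR_n = 0.75 × (2×103.68 + 2×181.44) = 427.7 kN.
Tension yield (gross): A_g = 175×12 = 2100 mm². φR_n = 0.90 × 300 × 2100 = 567.0 kN.
Governing: min(282.9, 427.7, 567.0) = 282.9 kN → bolt shear.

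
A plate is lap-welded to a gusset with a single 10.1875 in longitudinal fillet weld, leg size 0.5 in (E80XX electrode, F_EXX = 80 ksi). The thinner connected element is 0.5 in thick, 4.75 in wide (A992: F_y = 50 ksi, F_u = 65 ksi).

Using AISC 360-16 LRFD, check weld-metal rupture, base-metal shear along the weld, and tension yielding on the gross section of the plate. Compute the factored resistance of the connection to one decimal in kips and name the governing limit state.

106.9 kips (gross-section yield governs)

Weld metal: throat = 0.707×0.5 = 0.3535 in, L = 10.1875 in. φR_n = 0.75 × 0.6 × 80 × 0.3535 × 10.1875 = 129.6 kips.
Base metal shear (0.5 in plate): yield φR_n = 1.0×0.6×50×0.5×10.1875 = 152.8 kips; rupture φR_n = 0.75×0.6×65×0.5×10.1875 = 149.0 kips; take 149.0 kips (rupture).
Tension yield (gross): A_g = 4.75×0.5 = 2.375 in². φR_n = 0.90 × 50 × 2.375 = 106.9 kips.
Governing: min(129.6, 149.0, 106.9) = 106.9 kips → gross-section yield.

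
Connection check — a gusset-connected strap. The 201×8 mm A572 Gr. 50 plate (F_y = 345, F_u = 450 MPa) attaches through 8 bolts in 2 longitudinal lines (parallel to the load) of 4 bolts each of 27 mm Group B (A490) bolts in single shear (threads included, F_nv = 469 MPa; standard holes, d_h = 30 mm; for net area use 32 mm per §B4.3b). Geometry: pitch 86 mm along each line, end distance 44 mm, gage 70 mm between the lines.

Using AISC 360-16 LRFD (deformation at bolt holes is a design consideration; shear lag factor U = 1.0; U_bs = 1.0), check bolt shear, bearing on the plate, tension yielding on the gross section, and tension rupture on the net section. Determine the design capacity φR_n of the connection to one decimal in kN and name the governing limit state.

Bolt shear: A_b = π(27)²/4 = 572.56 mm². φR_n = 0.75 × 469 × 572.56 × 8 × 1 = 1611.2 kN.
Bearing (8 mm plate, F_u = 450 MPa): end bolts L_c = 44 − 30/2 = 29, R_n = min(1.2×29×8×450, 2.4×27×8×450) = 125.28 kN/bolt; interior L_c = 86 − 30 = 56, R_n = 233.28 kN/bolt. φR_n = 0.75 × (2×125.28 + 6×233.28) = 1237.7 kN.
Tension yield (gross): A_g = 201×8 = 1608 mm². φR_n = 0.90 × 345 × 1608 = 499.3 kN.
Tension rupture (net): A_n = (201 − 2×32)×8 = 1096 mm² (U = 1.0, A_e = A_n). φR_n = 0.75 × 450 × 1096 = 369.9 kN.
Governing: min(1611.2, 1237.7, 499.3, 369.9) = 369.9 kN → net-section rupture.

369.9 kN (net-section rupture governs)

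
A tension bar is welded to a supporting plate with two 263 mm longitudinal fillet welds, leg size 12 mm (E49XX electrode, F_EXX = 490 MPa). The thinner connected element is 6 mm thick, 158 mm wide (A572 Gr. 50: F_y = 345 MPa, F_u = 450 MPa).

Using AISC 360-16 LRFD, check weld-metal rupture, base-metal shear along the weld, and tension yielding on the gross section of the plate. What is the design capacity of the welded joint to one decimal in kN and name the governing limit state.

Weld metal: throat = 0.707×12 = 8.484 mm, L = 2×263 = 526 mm. φR_n = 0.75 × 0.6 × 490 × 8.484 × 526 = 984.0 kN.
Base metal shear (6 mm plate): yield φR_n = 1.0×0.6×345×6×526 = 653.3 kN; rupture φR_n = 0.75×0.6×450×6×526 = 639.1 kN; take 639.1 kN (rupture).
Tension yield (gross): A_g = 158×6 = 948 mm². φR_n = 0.90 × 345 × 948 = 294.4 kN.
Governing: min(984.0, 639.1, 294.4) = 294.4 kN → gross-section yield.

294.4 kN (gross-section yield governs)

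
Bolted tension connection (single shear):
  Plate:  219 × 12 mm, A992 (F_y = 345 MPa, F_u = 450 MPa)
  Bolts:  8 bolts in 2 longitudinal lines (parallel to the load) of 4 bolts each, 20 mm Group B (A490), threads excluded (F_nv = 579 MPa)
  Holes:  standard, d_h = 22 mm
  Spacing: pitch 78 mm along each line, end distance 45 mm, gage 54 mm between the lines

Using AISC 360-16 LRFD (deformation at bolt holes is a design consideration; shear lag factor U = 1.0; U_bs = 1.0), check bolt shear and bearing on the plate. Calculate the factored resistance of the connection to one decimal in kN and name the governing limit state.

1091.4 kN (bolt shear governs)

Bolt shear: A_b = π(20)²/4 = 314.16 mm². φR_n = 0.75 × 579 × 314.16 × 8 × 1 = 1091.4 kN.
Bearing (12 mm plate, F_u = 450 MPa): end bolts L_c = 45 − 22/2 = 34, R_n = min(1.2×34×12×450, 2.4×20×12×450) = 220.32 kN/bolt; interior L_c = 78 − 22 = 56, R_n = 259.2 kN/bolt. φR_n = 0.75 × (2×220.32 + 6×259.2) = 1496.9 kN.
Governing: min(1091.4, 1496.9) = 1091.4 kN → bolt shear.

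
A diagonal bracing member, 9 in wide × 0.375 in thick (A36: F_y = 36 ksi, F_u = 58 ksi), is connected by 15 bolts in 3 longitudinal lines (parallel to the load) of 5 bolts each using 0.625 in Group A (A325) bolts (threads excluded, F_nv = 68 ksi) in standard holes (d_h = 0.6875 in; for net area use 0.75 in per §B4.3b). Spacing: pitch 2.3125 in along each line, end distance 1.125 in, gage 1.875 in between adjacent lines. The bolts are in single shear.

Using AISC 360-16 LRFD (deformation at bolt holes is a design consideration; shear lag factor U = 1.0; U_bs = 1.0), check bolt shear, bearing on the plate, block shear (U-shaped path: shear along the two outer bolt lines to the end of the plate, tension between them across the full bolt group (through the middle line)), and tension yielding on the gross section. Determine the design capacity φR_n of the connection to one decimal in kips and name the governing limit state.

Bolt shear: A_b = π(0.625)²/4 = 0.3068 in². φR_n = 0.75 × 68 × 0.3068 × 15 × 1 = 234.7 kips.
Bearing (0.375 in plate, F_u = 58 ksi): end bolts L_c = 1.125 − 0.6875/2 = 0.78125, R_n = min(1.2×0.78125×0.375×58, 2.4×0.625×0.375×58) = 20.391 kips/bolt; interior L_c = 2.3125 − 0.6875 = 1.625, R_n = 32.625 kips/bolt. φR_n = 0.75 × (3×20.391 + 12×32.625) = 339.5 kips.
Block shear: shear path 2×[1.125+4×2.3125] = 2×10.375 in, A_gv = 7.7813, A_nv = 2×(10.375 − 4.5×0.75)×0.375 = 5.25 in²; tension across gage: (3.75 − 2×0.75)×0.375 = 0.84375 in². R_n = min(0.6×58×5.25, 0.6×36×7.7813) + 1.0×58×0.84375 = min(182.7, 168.08) + 48.938 = 217.02 kips. φR_n = 0.75 × 217.02 = 162.8 kips.
Tension yield (gross): A_g = 9×0.375 = 3.375 in². φR_n = 0.90 × 36 × 3.375 = 109.4 kips.
Governing: min(234.7, 339.5, 162.8, 109.4) = 109.4 kips → gross-section yield.

109.4 kips (gross-section yield governs)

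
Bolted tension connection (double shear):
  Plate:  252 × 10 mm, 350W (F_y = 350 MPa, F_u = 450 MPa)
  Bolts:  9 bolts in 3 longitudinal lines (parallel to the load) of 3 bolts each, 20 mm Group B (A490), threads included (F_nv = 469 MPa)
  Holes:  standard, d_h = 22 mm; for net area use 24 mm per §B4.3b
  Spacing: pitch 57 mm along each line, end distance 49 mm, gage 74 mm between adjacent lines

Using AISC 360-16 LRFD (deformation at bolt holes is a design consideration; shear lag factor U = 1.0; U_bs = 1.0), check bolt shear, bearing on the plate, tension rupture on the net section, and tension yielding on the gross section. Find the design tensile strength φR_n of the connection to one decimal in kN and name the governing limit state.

Bolt shear: A_b = π(20)²/4 = 314.16 mm². φR_n = 0.75 × 469 × 314.16 × 9 × 2 = 1989.1 kN.
Bearing (10 mm plate, F_u = 450 MPa): end bolts L_c = 49 − 22/2 = 38, R_n = min(1.2×38×10×450, 2.4×20×10×450) = 205.2 kN/bolt; interior L_c = 57 − 22 = 35, R_n = 189 kN/bolt. φR_n = 0.75 × (3×205.2 + 6×189) = 1312.2 kN.
Tension rupture (net): A_n = (252 − 3×24)×10 = 1800 mm² (U = 1.0, A_e = A_n). φR_n = 0.75 × 450 × 1800 = 607.5 kN.
Tension yield (gross): A_g = 252×10 = 2520 mm². φR_n = 0.90 × 350 × 2520 = 793.8 kN.
Governing: min(1989.1, 1312.2, 607.5, 793.8) = 607.5 kN → net-section rupture.

607.5 kN (net-section rupture governs)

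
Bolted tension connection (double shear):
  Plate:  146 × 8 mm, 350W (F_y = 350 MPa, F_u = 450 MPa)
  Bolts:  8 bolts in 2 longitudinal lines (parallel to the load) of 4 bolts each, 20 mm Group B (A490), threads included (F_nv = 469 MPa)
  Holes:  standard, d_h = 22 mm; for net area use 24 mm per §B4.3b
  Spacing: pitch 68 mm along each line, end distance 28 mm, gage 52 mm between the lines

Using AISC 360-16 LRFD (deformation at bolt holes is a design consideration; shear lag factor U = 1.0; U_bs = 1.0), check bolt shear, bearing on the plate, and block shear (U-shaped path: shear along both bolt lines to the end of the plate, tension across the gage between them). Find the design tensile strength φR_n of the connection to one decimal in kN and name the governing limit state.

Bolt shear: A_b = π(20)²/4 = 314.16 mm². φR_n = 0.75 × 469 × 314.16 × 8 × 2 = 1768.1 kN.
Bearing (8 mm plate, F_u = 450 MPa): end bolts L_c = 28 − 22/2 = 17, R_n = min(1.2×17×8×450, 2.4×20×8×450) = 73.44 kN/bolt; interior L_c = 68 − 22 = 46, R_n = 172.8 kN/bolt. φR_n = 0.75 × (2×73.44 + 6×172.8) = 887.8 kN.
Block shear: shear path 2×[28+3×68] = 2×232 mm, A_gv = 3712, A_nv = 2×(232 − 3.5×24)×8 = 2368 mm²; tension across gage: (52 − 1×24)×8 = 224 mm². R_n = min(0.6×450×2368, 0.6×350×3712) + 1.0×450×224 = min(639.36, 779.52) + 100.8 = 740.16 kN. φR_n = 0.75 × 740.16 = 555.1 kN.
Governing: min(1768.1, 887.8, 555.1) = 555.1 kN → block shear.

555.1 kN (block shear governs)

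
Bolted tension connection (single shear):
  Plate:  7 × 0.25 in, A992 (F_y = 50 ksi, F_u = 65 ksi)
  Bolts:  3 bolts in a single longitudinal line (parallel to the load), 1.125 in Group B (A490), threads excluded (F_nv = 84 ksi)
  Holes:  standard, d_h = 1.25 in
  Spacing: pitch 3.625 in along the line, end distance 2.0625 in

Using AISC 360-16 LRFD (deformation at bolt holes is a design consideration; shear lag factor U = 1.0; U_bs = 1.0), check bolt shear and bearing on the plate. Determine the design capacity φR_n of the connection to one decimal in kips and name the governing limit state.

Bolt shear: A_b = π(1.125)²/4 = 0.99402 in². φR_n = 0.75 × 84 × 0.99402 × 3 × 1 = 187.9 kips.
Bearing (0.25 in plate, F_u = 65 ksi): end bolts L_c = 2.0625 − 1.25/2 = 1.4375, R_n = min(1.2×1.4375×0.25×65, 2.4×1.125×0.25×65) = 28.031 kips/bolt; interior L_c = 3.625 − 1.25 = 2.375, R_n = 43.875 kips/bolt. φR_n = 0.75 × (1×28.031 + 2×43.875) = 86.8 kips.
Governing: min(187.9, 86.8) = 86.8 kips → bearing.

86.8 kips (bearing governs)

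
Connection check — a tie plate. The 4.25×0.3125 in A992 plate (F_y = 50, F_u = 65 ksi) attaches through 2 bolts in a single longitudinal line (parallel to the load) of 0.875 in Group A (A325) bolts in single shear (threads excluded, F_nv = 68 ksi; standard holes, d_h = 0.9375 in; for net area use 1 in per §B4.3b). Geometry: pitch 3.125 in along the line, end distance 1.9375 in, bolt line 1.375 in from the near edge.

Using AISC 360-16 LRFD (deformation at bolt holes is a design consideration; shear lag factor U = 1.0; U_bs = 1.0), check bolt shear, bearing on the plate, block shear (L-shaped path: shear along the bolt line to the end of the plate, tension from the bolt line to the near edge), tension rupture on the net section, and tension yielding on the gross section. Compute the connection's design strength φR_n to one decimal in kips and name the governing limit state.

Bolt shear: A_b = π(0.875)²/4 = 0.60132 in². φR_n = 0.75 × 68 × 0.60132 × 2 × 1 = 61.3 kips.
Bearing (0.3125 in plate, F_u = 65 ksi): end bolts L_c = 1.9375 − 0.9375/2 = 1.46875, R_n = min(1.2×1.46875×0.3125×65, 2.4×0.875×0.3125×65) = 35.801 kips/bolt; interior L_c = 3.125 − 0.9375 = 2.1875, R_n = 42.656 kips/bolt. φR_n = 0.75 × (1×35.801 + 1×42.656) = 58.8 kips.
Block shear: shear path 1×[1.9375+1×3.125] = 1×5.0625 in, A_gv = 1.582, A_nv = 1×(5.0625 − 1.5×1)×0.3125 = 1.1133 in²; tension to near edge: (1.375 − 0.5×1)×0.3125 = 0.27344 in². R_n = min(0.6×65×1.1133, 0.6×50×1.582) + 1.0×65×0.27344 = min(43.419, 47.46) + 17.774 = 61.193 kips. φR_n = 0.75 × 61.193 = 45.9 kips.
Tension rupture (net): A_n = (4.25 − 1×1)×0.3125 = 1.0156 in² (U = 1.0, A_e = A_n). φR_n = 0.75 × 65 × 1.0156 = 49.5 kips.
Tension yield (gross): A_g = 4.25×0.3125 = 1.3281 in². φR_n = 0.90 × 50 × 1.3281 = 59.8 kips.
Governing: min(61.3, 58.8, 45.9, 49.5, 59.8) = 45.9 kips → block shear.

45.9 kips (block shear governs)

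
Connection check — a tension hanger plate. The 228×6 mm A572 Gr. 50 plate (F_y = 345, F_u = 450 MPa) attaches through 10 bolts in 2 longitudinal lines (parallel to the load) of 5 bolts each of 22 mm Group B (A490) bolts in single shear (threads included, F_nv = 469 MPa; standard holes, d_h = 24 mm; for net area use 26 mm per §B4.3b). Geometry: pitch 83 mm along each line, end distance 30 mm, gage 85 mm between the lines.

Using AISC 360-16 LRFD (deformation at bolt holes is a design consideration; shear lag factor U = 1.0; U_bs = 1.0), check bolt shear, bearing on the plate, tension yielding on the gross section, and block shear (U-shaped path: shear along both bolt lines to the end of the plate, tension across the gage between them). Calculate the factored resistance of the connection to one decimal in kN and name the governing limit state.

Bolt shear: A_b = π(22)²/4 = 380.13 mm². φR_n = 0.75 × 469 × 380.13 × 10 × 1 = 1337.1 kN.
Bearing (6 mm plate, F_u = 450 MPa): end bolts L_c = 30 − 24/2 = 18, R_n = min(1.2×18×6×450, 2.4×22×6×450) = 58.32 kN/bolt; interior L_c = 83 − 24 = 59, R_n = 142.56 kN/bolt. φR_n = 0.75 × (2×58.32 + 8×142.56) = 942.8 kN.
Tension yield (gross): A_g = 228×6 = 1368 mm². φR_n = 0.90 × 345 × 1368 = 424.8 kN.
Block shear: shear path 2×[30+4×83] = 2×362 mm, A_gv = 4344, A_nv = 2×(362 − 4.5×26)×6 = 2940 mm²; tension across gage: (85 − 1×26)×6 = 354 mm². R_n = min(0.6×450×2940, 0.6×345×4344) + 1.0×450×354 = min(793.8, 899.21) + 159.3 = 953.1 kN. φR_n = 0.75 × 953.1 = 714.8 kN.
Governing: min(1337.1, 942.8, 424.8, 714.8) = 424.8 kN → gross-section yield.

424.8 kN (gross-section yield governs)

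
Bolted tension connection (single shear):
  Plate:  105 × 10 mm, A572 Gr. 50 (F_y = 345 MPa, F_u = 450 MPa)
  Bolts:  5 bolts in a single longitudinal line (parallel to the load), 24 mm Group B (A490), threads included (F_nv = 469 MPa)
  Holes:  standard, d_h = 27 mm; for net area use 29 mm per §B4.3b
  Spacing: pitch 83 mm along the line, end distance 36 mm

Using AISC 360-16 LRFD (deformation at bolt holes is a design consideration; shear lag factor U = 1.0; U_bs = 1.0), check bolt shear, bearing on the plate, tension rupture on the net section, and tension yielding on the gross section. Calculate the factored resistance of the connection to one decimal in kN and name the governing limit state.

256.5 kN (net-section rupture governs)

Bolt shear: A_b = π(24)²/4 = 452.39 mm². φR_n = 0.75 × 469 × 452.39 × 5 × 1 = 795.6 kN.
Bearing (10 mm plate, F_u = 450 MPa): end bolts L_c = 36 − 27/2 = 22.5, R_n = min(1.2×22.5×10×450, 2.4×24×10×450) = 121.5 kN/bolt; interior L_c = 83 − 27 = 56, R_n = 259.2 kN/bolt. φR_n = 0.75 × (1×121.5 + 4×259.2) = 868.7 kN.
Tension rupture (net): A_n = (105 − 1×29)×10 = 760 mm² (U = 1.0, A_e = A_n). φR_n = 0.75 × 450 × 760 = 256.5 kN.
Tension yield (gross): A_g = 105×10 = 1050 mm². φR_n = 0.90 × 345 × 1050 = 326.0 kN.
Governing: min(795.6, 868.7, 256.5, 326.0) = 256.5 kN → net-section rupture.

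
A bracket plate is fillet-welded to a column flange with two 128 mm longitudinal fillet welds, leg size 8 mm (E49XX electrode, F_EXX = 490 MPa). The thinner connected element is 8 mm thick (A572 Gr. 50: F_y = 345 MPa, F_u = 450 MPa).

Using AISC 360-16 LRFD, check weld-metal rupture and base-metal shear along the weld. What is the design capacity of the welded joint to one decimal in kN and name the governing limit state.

319.3 kN (weld metal governs)

Weld metal: throat = 0.707×8 = 5.656 mm, L = 2×128 = 256 mm. φR_n = 0.75 × 0.6 × 490 × 5.656 × 256 = 319.3 kN.
Base metal shear (8 mm plate): yield φR_n = 1.0×0.6×345×8×256 = 423.9 kN; rupture φR_n = 0.75×0.6×450×8×256 = 414.7 kN; take 414.7 kN (rupture).
Governing: min(319.3, 414.7) = 319.3 kN → weld metal.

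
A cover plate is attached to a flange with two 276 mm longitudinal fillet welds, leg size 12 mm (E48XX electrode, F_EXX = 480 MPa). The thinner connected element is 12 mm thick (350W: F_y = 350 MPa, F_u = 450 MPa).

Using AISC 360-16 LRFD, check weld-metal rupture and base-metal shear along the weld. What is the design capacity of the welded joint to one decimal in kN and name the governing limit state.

1011.6 kN (weld metal governs)

Weld metal: throat = 0.707×12 = 8.484 mm, L = 2×276 = 552 mm. φR_n = 0.75 × 0.6 × 480 × 8.484 × 552 = 1011.6 kN.
Base metal shear (12 mm plate): yield φR_n = 1.0×0.6×350×12×552 = 1391.0 kN; rupture φR_n = 0.75×0.6×450×12×552 = 1341.4 kN; take 1341.4 kN (rupture).
Governing: min(1011.6, 1341.4) = 1011.6 kN → weld metal.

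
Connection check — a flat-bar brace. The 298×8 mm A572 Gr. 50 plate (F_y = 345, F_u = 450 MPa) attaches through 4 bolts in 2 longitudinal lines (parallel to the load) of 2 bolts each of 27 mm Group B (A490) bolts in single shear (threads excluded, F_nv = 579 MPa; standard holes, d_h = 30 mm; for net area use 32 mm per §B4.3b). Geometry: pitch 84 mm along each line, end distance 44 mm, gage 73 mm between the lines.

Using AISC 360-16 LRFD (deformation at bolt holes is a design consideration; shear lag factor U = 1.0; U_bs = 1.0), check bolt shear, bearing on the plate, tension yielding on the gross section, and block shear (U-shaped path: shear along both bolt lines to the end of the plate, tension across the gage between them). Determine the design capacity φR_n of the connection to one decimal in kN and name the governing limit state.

Bolt shear: A_b = π(27)²/4 = 572.56 mm². φR_n = 0.75 × 579 × 572.56 × 4 × 1 = 994.5 kN.
Bearing (8 mm plate, F_u = 450 MPa): end bolts L_c = 44 − 30/2 = 29, R_n = min(1.2×29×8×450, 2.4×27×8×450) = 125.28 kN/bolt; interior L_c = 84 − 30 = 54, R_n = 233.28 kN/bolt. φR_n = 0.75 × (2×125.28 + 2×233.28) = 537.8 kN.
Tension yield (gross): A_g = 298×8 = 2384 mm². φR_n = 0.90 × 345 × 2384 = 740.2 kN.
Block shear: shear path 2×[44+1×84] = 2×128 mm, A_gv = 2048, A_nv = 2×(128 − 1.5×32)×8 = 1280 mm²; tension across gage: (73 − 1×32)×8 = 328 mm². R_n = min(0.6×450×1280, 0.6×345×2048) + 1.0×450×328 = min(345.6, 423.94) + 147.6 = 493.2 kN. φR_n = 0.75 × 493.2 = 369.9 kN.
Governing: min(994.5, 537.8, 740.2, 369.9) = 369.9 kN → block shear.

369.9 kN (block shear governs)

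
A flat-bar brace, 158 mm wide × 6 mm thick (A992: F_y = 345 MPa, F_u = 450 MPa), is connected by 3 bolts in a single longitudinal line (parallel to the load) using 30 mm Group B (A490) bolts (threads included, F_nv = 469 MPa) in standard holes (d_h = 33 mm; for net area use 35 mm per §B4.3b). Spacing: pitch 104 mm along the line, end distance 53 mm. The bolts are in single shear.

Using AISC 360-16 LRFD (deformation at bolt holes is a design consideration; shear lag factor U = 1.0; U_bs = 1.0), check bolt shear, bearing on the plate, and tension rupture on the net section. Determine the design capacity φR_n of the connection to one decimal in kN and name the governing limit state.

249.1 kN (net-section rupture governs)

Bolt shear: A_b = π(30)²/4 = 706.86 mm². φR_n = 0.75 × 469 × 706.86 × 3 × 1 = 745.9 kN.
Bearing (6 mm plate, F_u = 450 MPa): end bolts L_c = 53 − 33/2 = 36.5, R_n = min(1.2×36.5×6×450, 2.4×30×6×450) = 118.26 kN/bolt; interior L_c = 104 − 33 = 71, R_n = 194.4 kN/bolt. φR_n = 0.75 × (1×118.26 + 2×194.4) = 380.3 kN.
Tension rupture (net): A_n = (158 − 1×35)×6 = 738 mm² (U = 1.0, A_e = A_n). φR_n = 0.75 × 450 × 738 = 249.1 kN.
Governing: min(745.9, 380.3, 249.1) = 249.1 kN → net-section rupture.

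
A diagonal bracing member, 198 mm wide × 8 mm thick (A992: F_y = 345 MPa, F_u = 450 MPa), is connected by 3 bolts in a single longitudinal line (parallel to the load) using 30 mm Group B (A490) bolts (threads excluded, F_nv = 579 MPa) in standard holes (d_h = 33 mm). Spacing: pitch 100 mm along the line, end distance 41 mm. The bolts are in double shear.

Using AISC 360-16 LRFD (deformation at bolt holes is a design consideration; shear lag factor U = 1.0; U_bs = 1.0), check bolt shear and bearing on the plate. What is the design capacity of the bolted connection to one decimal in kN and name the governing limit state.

Bolt shear: A_b = π(30)²/4 = 706.86 mm². φR_n = 0.75 × 579 × 706.86 × 3 × 2 = 1841.7 kN.
Bearing (8 mm plate, F_u = 450 MPa): end bolts L_c = 41 − 33/2 = 24.5, R_n = min(1.2×24.5×8×450, 2.4×30×8×450) = 105.84 kN/bolt; interior L_c = 100 − 33 = 67, R_n = 259.2 kN/bolt. φR_n = 0.75 × (1×105.84 + 2×259.2) = 468.2 kN.
Governing: min(1841.7, 468.2) = 468.2 kN → bearing.

468.2 kN (bearing governs)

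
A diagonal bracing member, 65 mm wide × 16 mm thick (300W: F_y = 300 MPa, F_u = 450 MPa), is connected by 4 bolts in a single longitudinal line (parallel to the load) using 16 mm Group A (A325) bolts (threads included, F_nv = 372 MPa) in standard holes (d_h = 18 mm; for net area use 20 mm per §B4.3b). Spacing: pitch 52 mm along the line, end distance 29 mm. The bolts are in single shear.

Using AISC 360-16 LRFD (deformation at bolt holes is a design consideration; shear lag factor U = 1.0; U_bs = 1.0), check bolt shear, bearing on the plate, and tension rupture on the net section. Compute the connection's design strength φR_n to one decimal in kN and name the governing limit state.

Bolt shear: A_b = π(16)²/4 = 201.06 mm². φR_n = 0.75 × 372 × 201.06 × 4 × 1 = 224.4 kN.
Bearing (16 mm plate, F_u = 450 MPa): end bolts L_c = 29 − 18/2 = 20, R_n = min(1.2×20×16×450, 2.4×16×16×450) = 172.8 kN/bolt; interior L_c = 52 − 18 = 34, R_n = 276.48 kN/bolt. φR_n = 0.75 × (1×172.8 + 3×276.48) = 751.7 kN.
Tension rupture (net): A_n = (65 − 1×20)×16 = 720 mm² (U = 1.0, A_e = A_n). φR_n = 0.75 × 450 × 720 = 243.0 kN.
Governing: min(224.4, 751.7, 243.0) = 224.4 kN → bolt shear.

224.4 kN (bolt shear governs)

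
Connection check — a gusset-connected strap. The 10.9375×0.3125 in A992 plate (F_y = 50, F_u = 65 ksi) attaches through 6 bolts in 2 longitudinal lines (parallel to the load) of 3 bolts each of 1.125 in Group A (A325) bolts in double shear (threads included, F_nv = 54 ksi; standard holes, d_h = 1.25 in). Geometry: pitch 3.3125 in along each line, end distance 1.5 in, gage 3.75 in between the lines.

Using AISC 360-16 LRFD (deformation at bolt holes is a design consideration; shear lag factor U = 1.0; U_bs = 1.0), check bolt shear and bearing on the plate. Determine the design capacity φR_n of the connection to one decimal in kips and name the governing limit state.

Bolt shear: A_b = π(1.125)²/4 = 0.99402 in². φR_n = 0.75 × 54 × 0.99402 × 6 × 2 = 483.1 kips.
Bearing (0.3125 in plate, F_u = 65 ksi): end bolts L_c = 1.5 − 1.25/2 = 0.875, R_n = min(1.2×0.875×0.3125×65, 2.4×1.125×0.3125×65) = 21.328 kips/bolt; interior L_c = 3.3125 − 1.25 = 2.0625, R_n = 50.273 kips/bolt. φR_n = 0.75 × (2×21.328 + 4×50.273) = 182.8 kips.
Governing: min(483.1, 182.8) = 182.8 kips → bearing.

182.8 kips (bearing governs)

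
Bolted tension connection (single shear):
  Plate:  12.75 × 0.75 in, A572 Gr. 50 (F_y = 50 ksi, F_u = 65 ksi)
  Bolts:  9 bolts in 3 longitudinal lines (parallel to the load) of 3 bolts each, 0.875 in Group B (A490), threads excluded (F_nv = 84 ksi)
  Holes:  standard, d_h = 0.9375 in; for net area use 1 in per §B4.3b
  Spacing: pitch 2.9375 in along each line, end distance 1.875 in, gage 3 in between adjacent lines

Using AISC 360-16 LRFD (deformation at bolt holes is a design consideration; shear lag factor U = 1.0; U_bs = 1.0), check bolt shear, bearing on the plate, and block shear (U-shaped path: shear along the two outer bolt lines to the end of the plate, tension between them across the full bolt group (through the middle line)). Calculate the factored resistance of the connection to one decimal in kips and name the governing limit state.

Bolt shear: A_b = π(0.875)²/4 = 0.60132 in². φR_n = 0.75 × 84 × 0.60132 × 9 × 1 = 340.9 kips.
Bearing (0.75 in plate, F_u = 65 ksi): end bolts L_c = 1.875 − 0.9375/2 = 1.40625, R_n = min(1.2×1.40625×0.75×65, 2.4×0.875×0.75×65) = 82.266 kips/bolt; interior L_c = 2.9375 − 0.9375 = 2, R_n = 102.38 kips/bolt. φR_n = 0.75 × (3×82.266 + 6×102.38) = 645.8 kips.
Block shear: shear path 2×[1.875+2×2.9375] = 2×7.75 in, A_gv = 11.625, A_nv = 2×(7.75 − 2.5×1)×0.75 = 7.875 in²; tension across gage: (6 − 2×1)×0.75 = 3 in². R_n = min(0.6×65×7.875, 0.6×50×11.625) + 1.0×65×3 = min(307.13, 348.75) + 195 = 502.13 kips. φR_n = 0.75 × 502.13 = 376.6 kips.
Governing: min(340.9, 645.8, 376.6) = 340.9 kips → bolt shear.

340.9 kips (bolt shear governs)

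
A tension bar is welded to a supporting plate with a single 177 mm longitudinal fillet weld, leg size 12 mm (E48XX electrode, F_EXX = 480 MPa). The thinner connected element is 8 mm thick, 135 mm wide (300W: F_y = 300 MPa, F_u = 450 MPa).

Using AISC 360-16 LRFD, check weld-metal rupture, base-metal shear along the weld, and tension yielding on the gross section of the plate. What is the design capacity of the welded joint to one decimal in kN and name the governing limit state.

254.9 kN (base-metal shear governs)

Weld metal: throat = 0.707×12 = 8.484 mm, L = 177 mm. φR_n = 0.75 × 0.6 × 480 × 8.484 × 177 = 324.4 kN.
Base metal shear (8 mm plate): yield φR_n = 1.0×0.6×300×8×177 = 254.9 kN; rupture φR_n = 0.75×0.6×450×8×177 = 286.7 kN; take 254.9 kN (yield).
Tension yield (gross): A_g = 135×8 = 1080 mm². φR_n = 0.90 × 300 × 1080 = 291.6 kN.
Governing: min(324.4, 254.9, 291.6) = 254.9 kN → base-metal shear.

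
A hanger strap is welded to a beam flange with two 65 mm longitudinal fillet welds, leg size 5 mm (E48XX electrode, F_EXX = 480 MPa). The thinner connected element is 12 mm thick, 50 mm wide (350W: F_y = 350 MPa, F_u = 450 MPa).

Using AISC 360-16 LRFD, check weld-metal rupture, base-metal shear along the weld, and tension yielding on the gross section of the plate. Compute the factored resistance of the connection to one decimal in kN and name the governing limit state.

Weld metal: throat = 0.707×5 = 3.535 mm, L = 2×65 = 130 mm. φR_n = 0.75 × 0.6 × 480 × 3.535 × 130 = 99.3 kN.
Base metal shear (12 mm plate): yield φR_n = 1.0×0.6×350×12×130 = 327.6 kN; rupture φR_n = 0.75×0.6×450×12×130 = 315.9 kN; take 315.9 kN (rupture).
Tension yield (gross): A_g = 50×12 = 600 mm². φR_n = 0.90 × 350 × 600 = 189.0 kN.
Governing: min(99.3, 315.9, 189.0) = 99.3 kN → weld metal.

99.3 kN (weld metal governs)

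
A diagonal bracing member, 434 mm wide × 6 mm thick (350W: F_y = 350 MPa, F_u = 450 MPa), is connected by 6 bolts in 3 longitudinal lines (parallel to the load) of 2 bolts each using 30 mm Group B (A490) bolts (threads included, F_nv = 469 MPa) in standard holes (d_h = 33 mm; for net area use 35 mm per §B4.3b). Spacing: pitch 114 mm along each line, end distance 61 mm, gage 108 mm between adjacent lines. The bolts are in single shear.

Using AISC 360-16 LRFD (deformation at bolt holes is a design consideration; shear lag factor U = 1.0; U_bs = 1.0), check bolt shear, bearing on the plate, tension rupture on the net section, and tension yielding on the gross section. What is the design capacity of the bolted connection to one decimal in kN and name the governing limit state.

Bolt shear: A_b = π(30)²/4 = 706.86 mm². φR_n = 0.75 × 469 × 706.86 × 6 × 1 = 1491.8 kN.
Bearing (6 mm plate, F_u = 450 MPa): end bolts L_c = 61 − 33/2 = 44.5, R_n = min(1.2×44.5×6×450, 2.4×30×6×450) = 144.18 kN/bolt; interior L_c = 114 − 33 = 81, R_n = 194.4 kN/bolt. φR_n = 0.75 × (3×144.18 + 3×194.4) = 761.8 kN.
Tension rupture (net): A_n = (434 − 3×35)×6 = 1974 mm² (U = 1.0, A_e = A_n). φR_n = 0.75 × 450 × 1974 = 666.2 kN.
Tension yield (gross): A_g = 434×6 = 2604 mm². φR_n = 0.90 × 350 × 2604 = 820.3 kN.
Governing: min(1491.8, 761.8, 666.2, 820.3) = 666.2 kN → net-section rupture.

666.2 kN (net-section rupture governs)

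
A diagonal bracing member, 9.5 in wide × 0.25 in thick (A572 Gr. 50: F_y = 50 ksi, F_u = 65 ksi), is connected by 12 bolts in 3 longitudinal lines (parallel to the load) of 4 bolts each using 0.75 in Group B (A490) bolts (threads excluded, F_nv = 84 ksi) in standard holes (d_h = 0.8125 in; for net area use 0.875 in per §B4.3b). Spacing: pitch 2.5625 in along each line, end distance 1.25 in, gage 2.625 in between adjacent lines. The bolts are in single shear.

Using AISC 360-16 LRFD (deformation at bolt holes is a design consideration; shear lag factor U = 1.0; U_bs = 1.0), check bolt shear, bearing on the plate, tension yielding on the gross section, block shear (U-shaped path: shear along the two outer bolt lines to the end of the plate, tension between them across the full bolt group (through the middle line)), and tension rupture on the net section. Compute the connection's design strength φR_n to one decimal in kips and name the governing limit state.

Bolt shear: A_b = π(0.75)²/4 = 0.44179 in². φR_n = 0.75 × 84 × 0.44179 × 12 × 1 = 334.0 kips.
Bearing (0.25 in plate, F_u = 65 ksi): end bolts L_c = 1.25 − 0.8125/2 = 0.84375, R_n = min(1.2×0.84375×0.25×65, 2.4×0.75×0.25×65) = 16.453 kips/bolt; interior L_c = 2.5625 − 0.8125 = 1.75, R_n = 29.25 kips/bolt. φR_n = 0.75 × (3×16.453 + 9×29.25) = 234.5 kips.
Tension yield (gross): A_g = 9.5×0.25 = 2.375 in². φR_n = 0.90 × 50 × 2.375 = 106.9 kips.
Block shear: shear path 2×[1.25+3×2.5625] = 2×8.9375 in, A_gv = 4.4688, A_nv = 2×(8.9375 − 3.5×0.875)×0.25 = 2.9375 in²; tension across gage: (5.25 − 2×0.875)×0.25 = 0.875 in². R_n = min(0.6×65×2.9375, 0.6×50×4.4688) + 1.0×65×0.875 = min(114.56, 134.06) + 56.875 = 171.44 kips. φR_n = 0.75 × 171.44 = 128.6 kips.
Tension rupture (net): A_n = (9.5 − 3×0.875)×0.25 = 1.7188 in² (U = 1.0, A_e = A_n). φR_n = 0.75 × 65 × 1.7188 = 83.8 kips.
Governing: min(334.0, 234.5, 106.9, 128.6, 83.8) = 83.8 kips → net-section rupture.

83.8 kips (net-section rupture governs)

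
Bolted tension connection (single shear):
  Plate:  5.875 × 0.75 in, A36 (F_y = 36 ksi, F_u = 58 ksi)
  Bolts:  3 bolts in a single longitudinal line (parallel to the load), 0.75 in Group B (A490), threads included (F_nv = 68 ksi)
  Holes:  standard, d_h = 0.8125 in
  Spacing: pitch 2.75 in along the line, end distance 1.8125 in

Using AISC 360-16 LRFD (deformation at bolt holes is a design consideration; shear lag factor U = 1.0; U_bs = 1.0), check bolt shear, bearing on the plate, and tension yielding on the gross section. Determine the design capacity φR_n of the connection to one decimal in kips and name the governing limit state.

Bolt shear: A_b = π(0.75)²/4 = 0.44179 in². φR_n = 0.75 × 68 × 0.44179 × 3 × 1 = 67.6 kips.
Bearing (0.75 in plate, F_u = 58 ksi): end bolts L_c = 1.8125 − 0.8125/2 = 1.40625, R_n = min(1.2×1.40625×0.75×58, 2.4×0.75×0.75×58) = 73.406 kips/bolt; interior L_c = 2.75 − 0.8125 = 1.9375, R_n = 78.3 kips/bolt. φR_n = 0.75 × (1×73.406 + 2×78.3) = 172.5 kips.
Tension yield (gross): A_g = 5.875×0.75 = 4.4063 in². φR_n = 0.90 × 36 × 4.4063 = 142.8 kips.
Governing: min(67.6, 172.5, 142.8) = 67.6 kips → bolt shear.

67.6 kips (bolt shear governs)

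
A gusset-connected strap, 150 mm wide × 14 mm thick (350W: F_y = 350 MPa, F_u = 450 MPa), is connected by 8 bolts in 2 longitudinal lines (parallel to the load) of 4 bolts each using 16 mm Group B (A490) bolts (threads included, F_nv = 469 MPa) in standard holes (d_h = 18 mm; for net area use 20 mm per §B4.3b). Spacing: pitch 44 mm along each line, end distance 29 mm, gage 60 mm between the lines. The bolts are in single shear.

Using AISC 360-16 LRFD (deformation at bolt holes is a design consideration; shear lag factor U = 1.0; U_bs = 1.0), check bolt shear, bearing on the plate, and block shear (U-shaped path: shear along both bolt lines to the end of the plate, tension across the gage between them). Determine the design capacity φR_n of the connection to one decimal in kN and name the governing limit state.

565.8 kN (bolt shear governs)

Bolt shear: A_b = π(16)²/4 = 201.06 mm². φR_n = 0.75 × 469 × 201.06 × 8 × 1 = 565.8 kN.
Bearing (14 mm plate, F_u = 450 MPa): end bolts L_c = 29 − 18/2 = 20, R_n = min(1.2×20×14×450, 2.4×16×14×450) = 151.2 kN/bolt; interior L_c = 44 − 18 = 26, R_n = 196.56 kN/bolt. φR_n = 0.75 × (2×151.2 + 6×196.56) = 1111.3 kN.
Block shear: shear path 2×[29+3×44] = 2×161 mm, A_gv = 4508, A_nv = 2×(161 − 3.5×20)×14 = 2548 mm²; tension across gage: (60 − 1×20)×14 = 560 mm². R_n = min(0.6×450×2548, 0.6×350×4508) + 1.0×450×560 = min(687.96, 946.68) + 252 = 939.96 kN. φR_n = 0.75 × 939.96 = 705.0 kN.
Governing: min(565.8, 1111.3, 705.0) = 565.8 kN → bolt shear.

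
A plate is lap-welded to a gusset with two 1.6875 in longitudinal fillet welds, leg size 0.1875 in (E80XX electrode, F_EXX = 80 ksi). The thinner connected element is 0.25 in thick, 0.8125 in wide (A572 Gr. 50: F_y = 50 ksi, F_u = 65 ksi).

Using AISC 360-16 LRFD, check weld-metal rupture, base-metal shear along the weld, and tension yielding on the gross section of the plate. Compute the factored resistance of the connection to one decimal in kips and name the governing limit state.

Weld metal: throat = 0.707×0.1875 = 0.13256 in, L = 2×1.6875 = 3.375 in. φR_n = 0.75 × 0.6 × 80 × 0.13256 × 3.375 = 16.1 kips.
Base metal shear (0.25 in plate): yield φR_n = 1.0×0.6×50×0.25×3.375 = 25.3 kips; rupture φR_n = 0.75×0.6×65×0.25×3.375 = 24.7 kips; take 24.7 kips (rupture).
Tension yield (gross): A_g = 0.8125×0.25 = 0.20313 in². φR_n = 0.90 × 50 × 0.20313 = 9.1 kips.
Governing: min(16.1, 24.7, 9.1) = 9.1 kips → gross-section yield.

9.1 kips (gross-section yield governs)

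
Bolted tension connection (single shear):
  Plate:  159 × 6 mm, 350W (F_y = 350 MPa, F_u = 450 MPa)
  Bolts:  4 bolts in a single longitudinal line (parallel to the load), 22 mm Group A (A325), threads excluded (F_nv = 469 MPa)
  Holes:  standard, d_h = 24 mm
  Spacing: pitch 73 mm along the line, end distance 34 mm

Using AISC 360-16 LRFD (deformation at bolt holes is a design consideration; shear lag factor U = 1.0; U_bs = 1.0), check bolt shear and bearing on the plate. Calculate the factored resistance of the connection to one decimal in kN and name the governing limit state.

374.2 kN (bearing governs)

Bolt shear: A_b = π(22)²/4 = 380.13 mm². φR_n = 0.75 × 469 × 380.13 × 4 × 1 = 534.8 kN.
Bearing (6 mm plate, F_u = 450 MPa): end bolts L_c = 34 − 24/2 = 22, R_n = min(1.2×22×6×450, 2.4×22×6×450) = 71.28 kN/bolt; interior L_c = 73 − 24 = 49, R_n = 142.56 kN/bolt. φR_n = 0.75 × (1×71.28 + 3×142.56) = 374.2 kN.
Governing: min(534.8, 374.2) = 374.2 kN → bearing.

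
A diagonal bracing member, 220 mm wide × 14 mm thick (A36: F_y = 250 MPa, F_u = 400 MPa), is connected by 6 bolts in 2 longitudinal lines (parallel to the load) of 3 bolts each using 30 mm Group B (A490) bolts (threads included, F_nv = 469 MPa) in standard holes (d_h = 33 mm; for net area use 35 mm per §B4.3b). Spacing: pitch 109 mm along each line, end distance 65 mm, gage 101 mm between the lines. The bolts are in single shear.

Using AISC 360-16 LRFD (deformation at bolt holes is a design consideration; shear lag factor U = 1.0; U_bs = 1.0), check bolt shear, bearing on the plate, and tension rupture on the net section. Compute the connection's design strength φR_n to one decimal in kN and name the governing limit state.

Bolt shear: A_b = π(30)²/4 = 706.86 mm². φR_n = 0.75 × 469 × 706.86 × 6 × 1 = 1491.8 kN.
Bearing (14 mm plate, F_u = 400 MPa): end bolts L_c = 65 − 33/2 = 48.5, R_n = min(1.2×48.5×14×400, 2.4×30×14×400) = 325.92 kN/bolt; interior L_c = 109 − 33 = 76, R_n = 403.2 kN/bolt. φR_n = 0.75 × (2×325.92 + 4×403.2) = 1698.5 kN.
Tension rupture (net): A_n = (220 − 2×35)×14 = 2100 mm² (U = 1.0, A_e = A_n). φR_n = 0.75 × 400 × 2100 = 630.0 kN.
Governing: min(1491.8, 1698.5, 630.0) = 630.0 kN → net-section rupture.

630.0 kN (net-section rupture governs)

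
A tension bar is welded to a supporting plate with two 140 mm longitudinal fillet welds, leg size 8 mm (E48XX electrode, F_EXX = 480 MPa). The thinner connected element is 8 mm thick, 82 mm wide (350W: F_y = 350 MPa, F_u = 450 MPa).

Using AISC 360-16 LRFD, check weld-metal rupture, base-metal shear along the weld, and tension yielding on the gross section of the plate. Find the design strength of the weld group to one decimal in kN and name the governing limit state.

Weld metal: throat = 0.707×8 = 5.656 mm, L = 2×140 = 280 mm. φR_n = 0.75 × 0.6 × 480 × 5.656 × 280 = 342.1 kN.
Base metal shear (8 mm plate): yield φR_n = 1.0×0.6×350×8×280 = 470.4 kN; rupture φR_n = 0.75×0.6×450×8×280 = 453.6 kN; take 453.6 kN (rupture).
Tension yield (gross): A_g = 82×8 = 656 mm². φR_n = 0.90 × 350 × 656 = 206.6 kN.
Governing: min(342.1, 453.6, 206.6) = 206.6 kN → gross-section yield.

206.6 kN (gross-section yield governs)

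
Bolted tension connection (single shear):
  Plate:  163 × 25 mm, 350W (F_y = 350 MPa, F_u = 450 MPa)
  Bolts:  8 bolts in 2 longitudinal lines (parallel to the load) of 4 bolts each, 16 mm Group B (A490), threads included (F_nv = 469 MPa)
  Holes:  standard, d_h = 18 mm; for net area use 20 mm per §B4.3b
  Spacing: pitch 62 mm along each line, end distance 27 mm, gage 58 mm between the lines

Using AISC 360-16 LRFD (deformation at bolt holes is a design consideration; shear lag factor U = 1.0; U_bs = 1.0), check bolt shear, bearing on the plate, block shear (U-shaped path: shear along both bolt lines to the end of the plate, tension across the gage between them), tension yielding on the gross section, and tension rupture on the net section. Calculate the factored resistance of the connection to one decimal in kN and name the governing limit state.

565.8 kN (bolt shear governs)

Bolt shear: A_b = π(16)²/4 = 201.06 mm². φR_n = 0.75 × 469 × 201.06 × 8 × 1 = 565.8 kN.
Bearing (25 mm plate, F_u = 450 MPa): end bolts L_c = 27 − 18/2 = 18, R_n = min(1.2×18×25×450, 2.4×16×25×450) = 243 kN/bolt; interior L_c = 62 − 18 = 44, R_n = 432 kN/bolt. φR_n = 0.75 × (2×243 + 6×432) = 2308.5 kN.
Block shear: shear path 2×[27+3×62] = 2×213 mm, A_gv = 10650, A_nv = 2×(213 − 3.5×20)×25 = 7150 mm²; tension across gage: (58 − 1×20)×25 = 950 mm². R_n = min(0.6×450×7150, 0.6×350×10650) + 1.0×450×950 = min(1930.5, 2236.5) + 427.5 = 2358 kN. φR_n = 0.75 × 2358 = 1768.5 kN.
Tension yield (gross): A_g = 163×25 = 4075 mm². φR_n = 0.90 × 350 × 4075 = 1283.6 kN.
Tension rupture (net): A_n = (163 − 2×20)×25 = 3075 mm² (U = 1.0, A_e = A_n). φR_n = 0.75 × 450 × 3075 = 1037.8 kN.
Governing: min(565.8, 2308.5, 1768.5, 1283.6, 1037.8) = 565.8 kN → bolt shear.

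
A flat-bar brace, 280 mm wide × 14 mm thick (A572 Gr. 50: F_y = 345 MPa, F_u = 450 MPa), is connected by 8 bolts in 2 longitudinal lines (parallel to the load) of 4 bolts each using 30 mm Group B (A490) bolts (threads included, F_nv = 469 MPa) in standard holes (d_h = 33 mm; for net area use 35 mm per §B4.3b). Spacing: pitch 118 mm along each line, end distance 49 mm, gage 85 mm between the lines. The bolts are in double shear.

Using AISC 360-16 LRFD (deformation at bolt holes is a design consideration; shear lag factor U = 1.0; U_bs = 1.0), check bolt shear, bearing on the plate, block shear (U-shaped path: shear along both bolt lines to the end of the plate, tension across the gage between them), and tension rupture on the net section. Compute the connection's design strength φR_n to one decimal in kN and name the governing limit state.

992.3 kN (net-section rupture governs)

Bolt shear: A_b = π(30)²/4 = 706.86 mm². φR_n = 0.75 × 469 × 706.86 × 8 × 2 = 3978.2 kN.
Bearing (14 mm plate, F_u = 450 MPa): end bolts L_c = 49 − 33/2 = 32.5, R_n = min(1.2×32.5×14×450, 2.4×30×14×450) = 245.7 kN/bolt; interior L_c = 118 − 33 = 85, R_n = 453.6 kN/bolt. φR_n = 0.75 × (2×245.7 + 6×453.6) = 2409.8 kN.
Block shear: shear path 2×[49+3×118] = 2×403 mm, A_gv = 11284, A_nv = 2×(403 − 3.5×35)×14 = 7854 mm²; tension across gage: (85 − 1×35)×14 = 700 mm². R_n = min(0.6×450×7854, 0.6×345×11284) + 1.0×450×700 = min(2120.6, 2335.8) + 315 = 2435.6 kN. φR_n = 0.75 × 2435.6 = 1826.7 kN.
Tension rupture (net): A_n = (280 − 2×35)×14 = 2940 mm² (U = 1.0, A_e = A_n). φR_n = 0.75 × 450 × 2940 = 992.3 kN.
Governing: min(3978.2, 2409.8, 1826.7, 992.3) = 992.3 kN → net-section rupture.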